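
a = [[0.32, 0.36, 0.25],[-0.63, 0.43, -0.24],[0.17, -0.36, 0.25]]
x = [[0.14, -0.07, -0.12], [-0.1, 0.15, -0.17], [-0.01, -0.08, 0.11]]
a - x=[[0.18, 0.43, 0.37], [-0.53, 0.28, -0.07], [0.18, -0.28, 0.14]]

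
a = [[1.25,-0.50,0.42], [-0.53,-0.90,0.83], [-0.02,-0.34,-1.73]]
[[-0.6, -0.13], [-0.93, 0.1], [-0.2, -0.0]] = a@[[-0.06, -0.12], [0.99, -0.03], [-0.08, 0.01]]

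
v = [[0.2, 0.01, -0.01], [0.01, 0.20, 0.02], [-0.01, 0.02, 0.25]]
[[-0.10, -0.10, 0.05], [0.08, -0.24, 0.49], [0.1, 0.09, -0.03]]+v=[[0.1, -0.09, 0.04], [0.09, -0.04, 0.51], [0.09, 0.11, 0.22]]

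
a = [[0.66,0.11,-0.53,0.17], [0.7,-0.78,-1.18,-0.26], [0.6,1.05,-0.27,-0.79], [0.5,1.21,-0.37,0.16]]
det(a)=0.485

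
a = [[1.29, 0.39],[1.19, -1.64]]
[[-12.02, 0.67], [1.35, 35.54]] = a @ [[-7.44, 5.8], [-6.22, -17.46]]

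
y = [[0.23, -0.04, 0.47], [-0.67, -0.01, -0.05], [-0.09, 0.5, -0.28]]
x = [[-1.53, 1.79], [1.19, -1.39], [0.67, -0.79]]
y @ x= [[-0.08, 0.10], [0.98, -1.15], [0.55, -0.63]]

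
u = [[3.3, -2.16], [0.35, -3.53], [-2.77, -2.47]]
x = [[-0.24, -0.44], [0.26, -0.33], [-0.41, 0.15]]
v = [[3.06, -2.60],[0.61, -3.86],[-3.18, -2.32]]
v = x + u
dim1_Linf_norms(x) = [0.44, 0.33, 0.41]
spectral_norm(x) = 0.59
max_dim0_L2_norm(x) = 0.57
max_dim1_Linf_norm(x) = 0.44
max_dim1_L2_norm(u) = 3.94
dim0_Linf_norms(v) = [3.18, 3.86]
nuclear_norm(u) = 9.14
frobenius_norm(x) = 0.79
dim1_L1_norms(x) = [0.68, 0.59, 0.56]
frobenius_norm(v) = 6.85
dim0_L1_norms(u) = [6.42, 8.16]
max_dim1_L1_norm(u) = 5.46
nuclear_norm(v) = 9.64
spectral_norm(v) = 5.30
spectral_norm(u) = 4.87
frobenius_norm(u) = 6.47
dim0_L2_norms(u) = [4.32, 4.82]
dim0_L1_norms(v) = [6.85, 8.78]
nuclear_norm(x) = 1.11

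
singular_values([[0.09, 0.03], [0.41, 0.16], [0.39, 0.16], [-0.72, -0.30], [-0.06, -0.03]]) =[1.0, 0.01]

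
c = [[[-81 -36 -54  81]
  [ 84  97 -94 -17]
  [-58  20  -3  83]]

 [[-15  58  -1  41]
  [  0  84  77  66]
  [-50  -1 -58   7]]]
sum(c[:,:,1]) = 222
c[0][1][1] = 97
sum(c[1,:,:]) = 208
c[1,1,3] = 66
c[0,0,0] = -81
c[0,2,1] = 20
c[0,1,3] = -17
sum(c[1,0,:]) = 83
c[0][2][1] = 20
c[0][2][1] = 20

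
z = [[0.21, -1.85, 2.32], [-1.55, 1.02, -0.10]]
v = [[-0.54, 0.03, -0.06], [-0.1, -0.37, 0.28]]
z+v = [[-0.33, -1.82, 2.26], [-1.65, 0.65, 0.18]]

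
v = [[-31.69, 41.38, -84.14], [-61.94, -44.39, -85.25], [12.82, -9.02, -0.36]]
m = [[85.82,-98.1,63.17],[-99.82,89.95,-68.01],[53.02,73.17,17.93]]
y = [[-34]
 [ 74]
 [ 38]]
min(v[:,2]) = -85.25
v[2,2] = -0.36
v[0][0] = -31.69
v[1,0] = -61.94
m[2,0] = 53.02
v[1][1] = -44.39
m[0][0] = 85.82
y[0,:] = [-34]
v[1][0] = -61.94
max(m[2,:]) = 73.17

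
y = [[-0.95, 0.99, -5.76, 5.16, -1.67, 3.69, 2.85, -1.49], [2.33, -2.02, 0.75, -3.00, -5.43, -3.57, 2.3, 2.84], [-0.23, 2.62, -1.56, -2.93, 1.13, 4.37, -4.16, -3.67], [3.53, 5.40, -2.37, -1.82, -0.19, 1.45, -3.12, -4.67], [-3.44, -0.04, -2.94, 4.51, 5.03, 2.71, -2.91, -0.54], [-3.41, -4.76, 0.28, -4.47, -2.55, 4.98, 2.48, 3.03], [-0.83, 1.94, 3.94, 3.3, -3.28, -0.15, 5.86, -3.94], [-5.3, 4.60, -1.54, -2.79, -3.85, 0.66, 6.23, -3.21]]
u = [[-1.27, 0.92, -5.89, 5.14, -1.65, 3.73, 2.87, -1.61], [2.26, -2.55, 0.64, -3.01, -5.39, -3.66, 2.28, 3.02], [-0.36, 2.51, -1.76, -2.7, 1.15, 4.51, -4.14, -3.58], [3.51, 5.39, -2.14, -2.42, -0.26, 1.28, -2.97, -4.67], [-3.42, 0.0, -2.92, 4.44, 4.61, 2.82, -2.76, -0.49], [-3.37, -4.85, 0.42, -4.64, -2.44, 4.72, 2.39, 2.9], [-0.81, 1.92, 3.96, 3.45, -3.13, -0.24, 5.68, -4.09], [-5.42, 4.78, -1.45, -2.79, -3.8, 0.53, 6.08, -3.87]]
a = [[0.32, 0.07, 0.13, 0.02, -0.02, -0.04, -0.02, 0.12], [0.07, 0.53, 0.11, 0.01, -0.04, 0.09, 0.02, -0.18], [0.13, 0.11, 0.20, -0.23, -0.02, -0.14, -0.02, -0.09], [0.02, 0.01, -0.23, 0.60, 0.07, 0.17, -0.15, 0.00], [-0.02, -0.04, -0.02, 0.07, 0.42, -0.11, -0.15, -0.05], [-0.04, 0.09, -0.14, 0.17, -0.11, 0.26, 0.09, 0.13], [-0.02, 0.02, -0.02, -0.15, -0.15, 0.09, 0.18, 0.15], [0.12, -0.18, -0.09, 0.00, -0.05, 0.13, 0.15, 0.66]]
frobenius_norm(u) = 26.78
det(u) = -27550.50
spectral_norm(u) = 14.75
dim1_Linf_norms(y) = [5.76, 5.43, 4.37, 5.4, 5.03, 4.98, 5.86, 6.23]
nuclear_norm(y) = 63.19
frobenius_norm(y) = 26.74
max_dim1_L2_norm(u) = 11.35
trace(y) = 6.31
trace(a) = 3.17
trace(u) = 3.14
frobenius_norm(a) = 1.46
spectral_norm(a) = 0.88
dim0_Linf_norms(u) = [5.42, 5.39, 5.89, 5.14, 5.39, 4.72, 6.08, 4.67]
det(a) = -0.00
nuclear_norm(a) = 3.18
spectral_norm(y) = 14.99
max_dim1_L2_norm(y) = 11.13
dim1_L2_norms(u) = [9.54, 8.82, 8.27, 9.17, 8.77, 9.95, 9.53, 11.35]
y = u + a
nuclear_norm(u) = 63.32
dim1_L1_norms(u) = [23.08, 22.81, 20.71, 22.64, 21.46, 25.73, 23.28, 28.72]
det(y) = 58316.27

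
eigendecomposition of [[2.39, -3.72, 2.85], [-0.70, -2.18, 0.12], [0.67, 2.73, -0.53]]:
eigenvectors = [[-0.99, 0.62, -0.55], [0.13, 0.47, 0.24], [-0.09, -0.62, 0.8]]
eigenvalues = [3.12, -3.27, -0.17]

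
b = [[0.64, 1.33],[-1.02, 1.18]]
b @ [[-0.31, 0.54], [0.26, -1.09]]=[[0.15, -1.10], [0.62, -1.84]]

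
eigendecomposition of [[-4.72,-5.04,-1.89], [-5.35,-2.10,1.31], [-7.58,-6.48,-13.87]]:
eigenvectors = [[-0.17, -0.6, -0.28], [0.03, 0.8, -0.47], [-0.99, -0.04, 0.83]]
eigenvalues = [-14.95, 1.86, -7.6]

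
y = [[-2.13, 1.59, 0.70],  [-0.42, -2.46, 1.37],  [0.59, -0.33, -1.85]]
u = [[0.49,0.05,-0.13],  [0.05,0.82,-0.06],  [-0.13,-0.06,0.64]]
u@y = [[-1.14, 0.7, 0.65],[-0.49, -1.92, 1.27],[0.68, -0.27, -1.36]]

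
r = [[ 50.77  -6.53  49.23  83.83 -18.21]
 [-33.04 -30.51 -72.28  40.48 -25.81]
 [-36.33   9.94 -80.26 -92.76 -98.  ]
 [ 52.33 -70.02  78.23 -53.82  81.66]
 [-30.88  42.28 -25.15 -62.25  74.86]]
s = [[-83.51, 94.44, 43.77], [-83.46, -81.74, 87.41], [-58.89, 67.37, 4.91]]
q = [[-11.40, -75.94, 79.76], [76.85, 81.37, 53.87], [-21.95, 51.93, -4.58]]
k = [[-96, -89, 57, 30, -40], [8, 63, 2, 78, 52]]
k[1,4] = 52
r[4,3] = -62.25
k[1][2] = 2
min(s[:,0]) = -83.51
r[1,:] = [-33.04, -30.51, -72.28, 40.48, -25.81]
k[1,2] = 2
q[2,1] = 51.93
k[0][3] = 30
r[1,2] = -72.28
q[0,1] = -75.94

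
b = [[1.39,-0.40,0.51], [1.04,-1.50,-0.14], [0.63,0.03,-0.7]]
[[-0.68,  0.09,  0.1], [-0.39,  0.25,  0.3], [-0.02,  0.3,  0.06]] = b @ [[-0.37,  0.16,  0.04], [0.03,  -0.03,  -0.17], [-0.31,  -0.28,  -0.05]]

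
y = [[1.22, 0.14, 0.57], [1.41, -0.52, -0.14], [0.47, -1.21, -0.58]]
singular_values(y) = [2.06, 1.37, 0.2]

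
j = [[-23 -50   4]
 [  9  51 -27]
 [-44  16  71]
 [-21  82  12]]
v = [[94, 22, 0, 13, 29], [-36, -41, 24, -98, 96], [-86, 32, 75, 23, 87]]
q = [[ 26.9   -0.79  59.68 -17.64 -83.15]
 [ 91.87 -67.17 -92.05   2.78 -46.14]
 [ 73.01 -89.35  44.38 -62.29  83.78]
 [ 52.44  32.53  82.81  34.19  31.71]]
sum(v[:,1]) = 13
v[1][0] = -36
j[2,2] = 71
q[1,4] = -46.14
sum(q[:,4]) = -13.800000000000018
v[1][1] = -41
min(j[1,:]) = -27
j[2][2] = 71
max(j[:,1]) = 82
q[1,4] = -46.14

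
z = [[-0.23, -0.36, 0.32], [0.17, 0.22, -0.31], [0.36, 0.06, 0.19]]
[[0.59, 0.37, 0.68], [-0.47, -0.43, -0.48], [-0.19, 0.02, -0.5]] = z @ [[-0.84, -0.92, -1.39], [-0.45, 0.96, -0.80], [0.74, 1.56, 0.23]]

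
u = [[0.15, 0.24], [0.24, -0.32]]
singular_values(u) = [0.42, 0.25]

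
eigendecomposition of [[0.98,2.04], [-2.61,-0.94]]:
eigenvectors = [[-0.28-0.60j, (-0.28+0.6j)], [(0.75+0j), 0.75-0.00j]]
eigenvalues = [(0.02+2.1j), (0.02-2.1j)]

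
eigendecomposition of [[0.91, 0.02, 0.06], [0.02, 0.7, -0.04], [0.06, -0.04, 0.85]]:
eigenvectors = [[0.85,0.51,0.16], [-0.02,0.33,-0.94], [0.53,-0.80,-0.29]]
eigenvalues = [0.95, 0.83, 0.68]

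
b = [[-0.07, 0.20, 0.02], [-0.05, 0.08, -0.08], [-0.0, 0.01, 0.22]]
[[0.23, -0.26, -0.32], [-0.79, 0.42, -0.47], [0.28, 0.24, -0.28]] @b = [[-0.00,0.02,-0.04], [0.03,-0.13,-0.15], [-0.03,0.07,-0.08]]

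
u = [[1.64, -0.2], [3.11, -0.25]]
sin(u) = [[1.25,-0.15],[2.28,-0.14]]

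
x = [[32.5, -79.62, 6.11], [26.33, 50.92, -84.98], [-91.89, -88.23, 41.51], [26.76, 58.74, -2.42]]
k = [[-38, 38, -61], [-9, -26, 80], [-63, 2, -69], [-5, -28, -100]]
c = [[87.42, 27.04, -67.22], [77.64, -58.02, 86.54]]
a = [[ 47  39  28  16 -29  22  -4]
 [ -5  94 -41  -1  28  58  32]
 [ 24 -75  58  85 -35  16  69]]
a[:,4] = [-29, 28, -35]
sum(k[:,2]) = -150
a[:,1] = [39, 94, -75]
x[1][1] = 50.92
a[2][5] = 16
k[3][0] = -5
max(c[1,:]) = 86.54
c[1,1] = -58.02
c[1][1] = -58.02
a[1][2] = -41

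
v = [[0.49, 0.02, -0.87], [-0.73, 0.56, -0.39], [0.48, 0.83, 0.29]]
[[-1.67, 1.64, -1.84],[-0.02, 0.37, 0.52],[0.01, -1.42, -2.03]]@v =[[-2.9, -0.64, 0.28], [-0.03, 0.64, 0.02], [0.07, -2.48, -0.04]]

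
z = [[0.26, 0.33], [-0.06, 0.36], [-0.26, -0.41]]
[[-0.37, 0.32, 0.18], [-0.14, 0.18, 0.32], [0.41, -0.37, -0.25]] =z @ [[-0.79, 0.50, -0.36],  [-0.51, 0.59, 0.83]]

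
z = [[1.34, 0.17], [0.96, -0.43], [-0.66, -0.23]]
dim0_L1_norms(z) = [2.96, 0.83]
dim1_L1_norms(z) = [1.51, 1.39, 0.89]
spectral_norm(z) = 1.78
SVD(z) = [[-0.75, 0.36], [-0.54, -0.81], [0.37, -0.46]] @ diag([1.7757200969702318, 0.51606020696817]) @ [[-1.00, 0.01], [0.01, 1.0]]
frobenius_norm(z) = 1.85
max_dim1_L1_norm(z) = 1.51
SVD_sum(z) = [[1.34, -0.02], [0.96, -0.01], [-0.66, 0.01]] + [[0.00, 0.19], [-0.0, -0.42], [-0.0, -0.24]]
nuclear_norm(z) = 2.29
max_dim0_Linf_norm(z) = 1.34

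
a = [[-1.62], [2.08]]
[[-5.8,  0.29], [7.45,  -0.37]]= a @ [[3.58, -0.18]]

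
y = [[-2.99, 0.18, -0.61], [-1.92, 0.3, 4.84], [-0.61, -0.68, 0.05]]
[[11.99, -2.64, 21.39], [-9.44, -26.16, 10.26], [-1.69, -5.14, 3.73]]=y@[[-3.01,2.19,-6.97], [4.93,5.23,0.71], [-3.45,-4.86,-0.69]]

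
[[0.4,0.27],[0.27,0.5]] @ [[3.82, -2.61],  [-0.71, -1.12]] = [[1.34, -1.35], [0.68, -1.26]]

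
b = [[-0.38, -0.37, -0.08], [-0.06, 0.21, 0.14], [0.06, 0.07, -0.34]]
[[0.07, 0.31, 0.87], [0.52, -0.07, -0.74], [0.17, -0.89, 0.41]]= b @ [[-2.18, 0.43, 0.31], [2.14, -1.77, -2.32], [-0.44, 2.32, -1.64]]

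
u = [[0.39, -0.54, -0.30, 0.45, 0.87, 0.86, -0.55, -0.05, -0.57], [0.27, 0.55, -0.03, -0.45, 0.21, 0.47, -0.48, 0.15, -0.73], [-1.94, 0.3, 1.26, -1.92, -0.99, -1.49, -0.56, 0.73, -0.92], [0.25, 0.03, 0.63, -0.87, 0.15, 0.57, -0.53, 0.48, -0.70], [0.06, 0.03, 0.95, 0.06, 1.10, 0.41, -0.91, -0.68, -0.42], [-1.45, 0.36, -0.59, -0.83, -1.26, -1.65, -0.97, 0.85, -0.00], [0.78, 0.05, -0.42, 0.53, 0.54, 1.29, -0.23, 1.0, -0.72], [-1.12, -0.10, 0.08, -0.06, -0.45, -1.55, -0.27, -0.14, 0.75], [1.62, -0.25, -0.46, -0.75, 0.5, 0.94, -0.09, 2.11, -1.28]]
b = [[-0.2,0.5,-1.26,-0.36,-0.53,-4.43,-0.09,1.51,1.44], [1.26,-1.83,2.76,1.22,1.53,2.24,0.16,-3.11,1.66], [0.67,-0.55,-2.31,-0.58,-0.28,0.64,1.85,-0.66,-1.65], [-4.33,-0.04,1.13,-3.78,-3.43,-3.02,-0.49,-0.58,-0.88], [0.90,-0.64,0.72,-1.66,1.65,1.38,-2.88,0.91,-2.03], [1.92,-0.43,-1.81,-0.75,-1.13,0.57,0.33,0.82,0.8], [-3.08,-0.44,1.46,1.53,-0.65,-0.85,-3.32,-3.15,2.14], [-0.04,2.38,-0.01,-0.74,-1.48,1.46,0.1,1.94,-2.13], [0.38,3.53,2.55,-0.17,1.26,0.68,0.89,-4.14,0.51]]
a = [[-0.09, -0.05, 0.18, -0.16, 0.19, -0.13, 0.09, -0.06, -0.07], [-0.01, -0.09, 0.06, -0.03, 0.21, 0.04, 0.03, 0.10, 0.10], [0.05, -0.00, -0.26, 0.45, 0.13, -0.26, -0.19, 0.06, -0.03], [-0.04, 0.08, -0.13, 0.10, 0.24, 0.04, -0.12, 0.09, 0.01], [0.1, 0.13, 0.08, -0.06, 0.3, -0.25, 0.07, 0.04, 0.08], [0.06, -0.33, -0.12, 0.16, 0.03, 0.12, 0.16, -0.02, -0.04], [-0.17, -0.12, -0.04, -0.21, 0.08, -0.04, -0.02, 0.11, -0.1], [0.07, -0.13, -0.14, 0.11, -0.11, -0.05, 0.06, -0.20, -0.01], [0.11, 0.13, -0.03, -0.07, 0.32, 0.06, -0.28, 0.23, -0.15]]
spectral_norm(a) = 0.76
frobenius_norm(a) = 1.29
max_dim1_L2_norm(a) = 0.63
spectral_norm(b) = 9.21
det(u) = -0.75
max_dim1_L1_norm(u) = 10.11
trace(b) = -6.77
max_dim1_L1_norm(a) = 1.43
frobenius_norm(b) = 16.20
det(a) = 0.00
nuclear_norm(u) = 15.91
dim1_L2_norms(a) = [0.37, 0.28, 0.63, 0.34, 0.45, 0.44, 0.35, 0.33, 0.54]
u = a @ b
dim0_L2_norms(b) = [5.91, 4.78, 5.31, 4.74, 4.76, 6.3, 4.89, 6.71, 4.74]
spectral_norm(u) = 5.35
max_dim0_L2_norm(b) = 6.71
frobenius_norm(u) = 7.34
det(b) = -81280.03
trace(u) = -0.87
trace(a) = -0.29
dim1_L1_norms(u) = [4.58, 3.34, 10.11, 4.21, 4.62, 7.96, 5.56, 4.52, 8.0]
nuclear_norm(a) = 3.23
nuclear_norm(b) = 41.62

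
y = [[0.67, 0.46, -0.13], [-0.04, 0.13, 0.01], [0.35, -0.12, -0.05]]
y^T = [[0.67,-0.04,0.35], [0.46,0.13,-0.12], [-0.13,0.01,-0.05]]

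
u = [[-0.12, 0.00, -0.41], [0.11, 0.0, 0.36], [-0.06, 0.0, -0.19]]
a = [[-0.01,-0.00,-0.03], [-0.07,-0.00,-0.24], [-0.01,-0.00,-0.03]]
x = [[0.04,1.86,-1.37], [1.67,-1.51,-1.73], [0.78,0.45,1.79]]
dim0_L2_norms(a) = [0.07, 0.0, 0.24]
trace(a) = -0.04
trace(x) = 0.32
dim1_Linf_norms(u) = [0.41, 0.36, 0.19]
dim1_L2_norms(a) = [0.03, 0.25, 0.03]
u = x @ a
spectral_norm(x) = 3.04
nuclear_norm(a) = 0.26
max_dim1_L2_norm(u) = 0.43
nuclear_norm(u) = 0.61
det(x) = -10.79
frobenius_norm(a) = 0.25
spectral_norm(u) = 0.60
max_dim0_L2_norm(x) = 2.84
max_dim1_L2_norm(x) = 2.84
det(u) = 0.00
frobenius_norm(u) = 0.60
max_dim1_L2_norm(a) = 0.25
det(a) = 0.00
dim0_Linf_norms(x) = [1.67, 1.86, 1.79]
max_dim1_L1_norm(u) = 0.53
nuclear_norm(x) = 6.95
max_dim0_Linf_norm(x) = 1.86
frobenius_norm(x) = 4.17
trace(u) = -0.31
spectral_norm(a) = 0.25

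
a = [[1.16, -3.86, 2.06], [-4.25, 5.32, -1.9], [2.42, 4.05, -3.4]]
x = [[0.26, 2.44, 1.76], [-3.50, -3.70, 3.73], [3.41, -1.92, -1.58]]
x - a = [[-0.90, 6.30, -0.3],[0.75, -9.02, 5.63],[0.99, -5.97, 1.82]]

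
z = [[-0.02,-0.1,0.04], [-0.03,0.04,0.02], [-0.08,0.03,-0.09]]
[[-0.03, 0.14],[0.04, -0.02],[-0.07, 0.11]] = z@ [[0.09,-1.41], [0.66,-1.27], [0.93,-0.35]]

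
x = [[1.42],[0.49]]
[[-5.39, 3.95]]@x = [[-5.72]]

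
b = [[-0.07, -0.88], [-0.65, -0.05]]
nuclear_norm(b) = 1.53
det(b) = -0.57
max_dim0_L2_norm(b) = 0.88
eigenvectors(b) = [[-0.76, 0.75], [-0.65, -0.66]]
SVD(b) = [[-0.97, -0.23],[-0.23, 0.97]] @ diag([0.8947765743960249, 0.635354138974568]) @ [[0.24, 0.97], [-0.97, 0.24]]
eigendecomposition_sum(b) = [[-0.41, -0.47], [-0.35, -0.40]] + [[0.34, -0.41], [-0.3, 0.35]]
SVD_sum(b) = [[-0.21, -0.84], [-0.05, -0.20]] + [[0.14,  -0.04],  [-0.60,  0.15]]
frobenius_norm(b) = 1.10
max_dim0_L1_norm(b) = 0.93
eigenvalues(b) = [-0.82, 0.7]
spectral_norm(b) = 0.89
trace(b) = -0.12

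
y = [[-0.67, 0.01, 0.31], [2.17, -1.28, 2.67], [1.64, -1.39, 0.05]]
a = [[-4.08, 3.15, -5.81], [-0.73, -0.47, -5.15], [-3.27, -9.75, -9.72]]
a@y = [[0.04,  4.0,  6.86], [-8.98,  7.75,  -1.74], [-34.91,  25.96,  -27.53]]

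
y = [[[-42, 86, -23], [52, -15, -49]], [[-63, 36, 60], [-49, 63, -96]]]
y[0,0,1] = 86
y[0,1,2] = -49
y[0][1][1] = -15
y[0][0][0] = -42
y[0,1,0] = 52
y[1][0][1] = 36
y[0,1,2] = -49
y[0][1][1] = -15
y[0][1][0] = 52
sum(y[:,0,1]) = 122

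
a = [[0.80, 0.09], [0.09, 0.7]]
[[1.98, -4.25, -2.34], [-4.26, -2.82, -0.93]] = a @ [[3.21, -4.93, -2.81], [-6.50, -3.39, -0.97]]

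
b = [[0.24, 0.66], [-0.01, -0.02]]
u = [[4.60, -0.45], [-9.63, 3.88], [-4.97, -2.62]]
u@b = [[1.11, 3.04], [-2.35, -6.43], [-1.17, -3.23]]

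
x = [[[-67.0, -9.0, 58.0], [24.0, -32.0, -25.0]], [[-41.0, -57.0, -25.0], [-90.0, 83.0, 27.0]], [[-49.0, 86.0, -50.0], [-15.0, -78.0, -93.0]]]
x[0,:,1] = [-9.0, -32.0]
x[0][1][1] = -32.0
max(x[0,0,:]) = 58.0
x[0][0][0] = -67.0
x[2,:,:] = [[-49.0, 86.0, -50.0], [-15.0, -78.0, -93.0]]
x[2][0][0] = -49.0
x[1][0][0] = -41.0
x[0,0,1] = -9.0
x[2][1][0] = -15.0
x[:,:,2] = [[58.0, -25.0], [-25.0, 27.0], [-50.0, -93.0]]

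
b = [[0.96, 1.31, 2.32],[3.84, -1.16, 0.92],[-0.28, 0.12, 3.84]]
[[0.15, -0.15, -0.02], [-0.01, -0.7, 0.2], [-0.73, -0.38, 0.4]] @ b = [[-0.43, 0.37, 0.13], [-2.75, 0.82, 0.10], [-2.27, -0.47, -0.51]]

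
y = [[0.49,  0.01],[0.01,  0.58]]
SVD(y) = [[0.11,0.99], [0.99,-0.11]] @ diag([0.5810977222864643, 0.4889022777135356]) @ [[0.11, 0.99], [0.99, -0.11]]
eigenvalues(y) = [0.49, 0.58]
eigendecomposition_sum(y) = [[0.48, -0.05],  [-0.05, 0.01]] + [[0.01, 0.06], [0.06, 0.57]]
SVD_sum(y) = [[0.01,0.06], [0.06,0.57]] + [[0.48, -0.05],[-0.05, 0.01]]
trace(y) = 1.07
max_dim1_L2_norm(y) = 0.58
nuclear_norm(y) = 1.07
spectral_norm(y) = 0.58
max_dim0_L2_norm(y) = 0.58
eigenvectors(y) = [[-0.99, -0.11],[0.11, -0.99]]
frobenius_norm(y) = 0.76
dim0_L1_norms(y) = [0.5, 0.59]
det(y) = 0.28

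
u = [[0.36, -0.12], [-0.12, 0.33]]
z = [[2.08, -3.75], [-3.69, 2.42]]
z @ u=[[1.20, -1.49], [-1.62, 1.24]]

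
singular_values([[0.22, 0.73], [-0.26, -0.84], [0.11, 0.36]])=[1.22, 0.0]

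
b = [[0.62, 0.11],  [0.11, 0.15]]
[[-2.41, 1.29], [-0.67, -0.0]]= b @ [[-3.55, 2.39], [-1.86, -1.78]]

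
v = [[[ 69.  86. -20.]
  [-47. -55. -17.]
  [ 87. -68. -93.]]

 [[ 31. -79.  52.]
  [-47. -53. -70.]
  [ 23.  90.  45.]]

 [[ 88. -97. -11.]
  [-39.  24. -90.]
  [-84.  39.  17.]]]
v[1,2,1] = 90.0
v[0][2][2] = -93.0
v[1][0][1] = -79.0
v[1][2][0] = 23.0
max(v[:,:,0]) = 88.0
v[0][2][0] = 87.0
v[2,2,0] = -84.0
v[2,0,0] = 88.0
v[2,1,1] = 24.0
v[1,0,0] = 31.0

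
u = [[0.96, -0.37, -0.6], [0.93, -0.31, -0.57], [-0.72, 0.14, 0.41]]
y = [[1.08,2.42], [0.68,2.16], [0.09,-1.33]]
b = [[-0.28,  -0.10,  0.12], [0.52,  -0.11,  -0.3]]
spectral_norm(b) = 0.67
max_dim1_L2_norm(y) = 2.65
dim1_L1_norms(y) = [3.5, 2.84, 1.42]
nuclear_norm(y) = 4.26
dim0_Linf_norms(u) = [0.96, 0.37, 0.6]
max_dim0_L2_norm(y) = 3.51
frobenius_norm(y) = 3.73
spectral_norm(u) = 1.84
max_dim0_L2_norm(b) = 0.59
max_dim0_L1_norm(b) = 0.8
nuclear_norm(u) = 1.95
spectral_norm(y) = 3.69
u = y @ b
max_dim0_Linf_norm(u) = 0.96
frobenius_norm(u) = 1.85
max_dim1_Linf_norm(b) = 0.52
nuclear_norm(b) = 0.82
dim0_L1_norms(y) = [1.85, 5.91]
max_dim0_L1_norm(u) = 2.61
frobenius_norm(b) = 0.69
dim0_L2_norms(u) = [1.52, 0.5, 0.92]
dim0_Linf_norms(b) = [0.52, 0.11, 0.3]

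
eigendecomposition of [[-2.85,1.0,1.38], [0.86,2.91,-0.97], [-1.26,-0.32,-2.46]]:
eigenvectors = [[-0.74+0.00j,-0.74-0.00j,0.14+0.00j],  [(0.11-0.08j),(0.11+0.08j),0.99+0.00j],  [-0.13-0.65j,(-0.13+0.65j),-0.09+0.00j]]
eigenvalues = [(-2.76+1.32j), (-2.76-1.32j), (3.12+0j)]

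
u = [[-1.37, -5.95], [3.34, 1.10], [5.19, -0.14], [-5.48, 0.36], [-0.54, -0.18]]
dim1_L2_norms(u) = [6.11, 3.52, 5.19, 5.49, 0.57]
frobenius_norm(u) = 10.35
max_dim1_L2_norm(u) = 6.11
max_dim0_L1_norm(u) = 15.92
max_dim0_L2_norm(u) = 8.38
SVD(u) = [[-0.33, -0.92],  [0.41, 0.04],  [0.59, -0.24],  [-0.61, 0.29],  [-0.07, -0.01]] @ diag([8.524219440810363, 5.867059137669457]) @ [[0.97,0.25],[-0.25,0.97]]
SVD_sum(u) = [[-2.72, -0.7],[3.40, 0.87],[4.83, 1.24],[-5.05, -1.30],[-0.55, -0.14]] + [[1.35, -5.25], [-0.06, 0.23], [0.36, -1.38], [-0.43, 1.66], [0.01, -0.04]]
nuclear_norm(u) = 14.39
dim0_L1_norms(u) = [15.92, 7.73]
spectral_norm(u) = 8.52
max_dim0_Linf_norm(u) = 5.95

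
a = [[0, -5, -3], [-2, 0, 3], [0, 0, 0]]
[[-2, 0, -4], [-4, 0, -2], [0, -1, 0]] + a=[[-2, -5, -7], [-6, 0, 1], [0, -1, 0]]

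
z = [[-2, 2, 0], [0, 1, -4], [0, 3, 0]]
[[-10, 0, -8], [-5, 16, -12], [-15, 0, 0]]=z @ [[0, 0, 4], [-5, 0, 0], [0, -4, 3]]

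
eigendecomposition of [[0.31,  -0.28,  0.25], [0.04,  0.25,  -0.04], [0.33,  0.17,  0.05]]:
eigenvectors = [[0.79, 0.44, -0.01], [0.03, -0.16, -0.67], [0.61, -0.88, -0.74]]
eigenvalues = [0.49, -0.09, 0.21]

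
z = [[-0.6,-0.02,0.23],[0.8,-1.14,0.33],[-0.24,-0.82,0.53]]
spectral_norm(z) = 1.61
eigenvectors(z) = [[-0.15+0.00j, (0.32-0.02j), 0.32+0.02j], [0.89+0.00j, 0.48-0.03j, 0.48+0.03j], [(0.42+0j), (0.82+0j), 0.82-0.00j]]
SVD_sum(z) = [[-0.06, 0.12, -0.05], [0.55, -1.21, 0.46], [0.31, -0.67, 0.25]] + [[-0.54, -0.14, 0.28], [0.25, 0.07, -0.13], [-0.55, -0.14, 0.28]] + [[0.0, 0.00, 0.00], [0.00, 0.0, 0.0], [-0.0, -0.0, -0.0]]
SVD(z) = [[-0.09, -0.67, -0.74],  [0.87, 0.31, -0.39],  [0.49, -0.67, 0.56]] @ diag([1.6126314561700743, 0.9338705065332509, 0.0023798315309798727]) @ [[0.39, -0.86, 0.32],[0.87, 0.23, -0.44],[-0.3, -0.45, -0.84]]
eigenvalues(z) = [(-1.12+0j), (-0.04+0.03j), (-0.04-0.03j)]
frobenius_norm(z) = 1.86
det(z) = -0.00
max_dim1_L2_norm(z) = 1.43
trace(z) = -1.21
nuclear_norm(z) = 2.55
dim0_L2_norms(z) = [1.03, 1.4, 0.67]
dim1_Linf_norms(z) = [0.6, 1.14, 0.82]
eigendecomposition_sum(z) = [[-0.23+0.00j, 0.15-0.00j, -0j], [(1.35-0j), (-0.88+0j), (-0.01+0j)], [0.64-0.00j, (-0.42+0j), -0.01+0.00j]] + [[-0.18-0.20j,(-0.09-0.1j),(0.11+0.15j)], [(-0.28-0.3j),-0.13-0.16j,0.17+0.22j], [(-0.44-0.54j),(-0.2-0.28j),0.27+0.39j]] + [[(-0.18+0.2j), (-0.09+0.1j), (0.11-0.15j)], [-0.28+0.30j, -0.13+0.16j, 0.17-0.22j], [(-0.44+0.54j), -0.20+0.28j, 0.27-0.39j]]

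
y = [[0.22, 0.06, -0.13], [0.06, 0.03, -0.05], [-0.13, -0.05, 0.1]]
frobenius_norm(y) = 0.32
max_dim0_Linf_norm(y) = 0.22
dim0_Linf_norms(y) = [0.22, 0.06, 0.13]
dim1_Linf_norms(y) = [0.22, 0.06, 0.13]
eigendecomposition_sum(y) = [[0.21, 0.07, -0.14], [0.07, 0.02, -0.04], [-0.14, -0.04, 0.09]] + [[0.01, -0.01, 0.01], [-0.01, 0.01, -0.01], [0.01, -0.01, 0.01]] + [[0.00,0.00,0.00],[0.00,0.0,0.0],[0.00,0.00,0.0]]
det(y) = 0.00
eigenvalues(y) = [0.32, 0.02, 0.0]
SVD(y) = [[-0.81, 0.57, 0.13], [-0.26, -0.55, 0.80], [0.53, 0.61, 0.59]] @ diag([0.3236474519826027, 0.02330293267936369, 0.0030496153380336686]) @ [[-0.81,  -0.26,  0.53], [0.57,  -0.55,  0.61], [0.13,  0.80,  0.59]]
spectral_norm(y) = 0.32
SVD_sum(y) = [[0.21, 0.07, -0.14], [0.07, 0.02, -0.04], [-0.14, -0.04, 0.09]] + [[0.01, -0.01, 0.01], [-0.01, 0.01, -0.01], [0.01, -0.01, 0.01]] + [[0.0, 0.00, 0.0], [0.0, 0.0, 0.0], [0.00, 0.00, 0.0]]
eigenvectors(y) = [[0.81, 0.57, 0.13],[0.26, -0.55, 0.80],[-0.53, 0.61, 0.59]]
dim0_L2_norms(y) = [0.26, 0.08, 0.17]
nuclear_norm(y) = 0.35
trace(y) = 0.35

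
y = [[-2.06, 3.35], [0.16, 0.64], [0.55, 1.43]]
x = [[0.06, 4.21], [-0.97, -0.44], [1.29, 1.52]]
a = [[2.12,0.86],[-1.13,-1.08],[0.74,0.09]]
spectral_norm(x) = 4.54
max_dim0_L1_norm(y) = 5.42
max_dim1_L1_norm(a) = 2.98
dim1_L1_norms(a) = [2.98, 2.21, 0.83]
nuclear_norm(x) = 6.03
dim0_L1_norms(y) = [2.77, 5.42]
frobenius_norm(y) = 4.27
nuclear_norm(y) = 5.34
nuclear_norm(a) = 3.37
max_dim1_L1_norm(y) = 5.41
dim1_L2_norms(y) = [3.93, 0.66, 1.53]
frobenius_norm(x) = 4.78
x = a + y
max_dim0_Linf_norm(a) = 2.12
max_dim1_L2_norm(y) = 3.93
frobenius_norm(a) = 2.87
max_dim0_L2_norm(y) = 3.7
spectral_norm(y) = 4.08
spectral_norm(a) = 2.82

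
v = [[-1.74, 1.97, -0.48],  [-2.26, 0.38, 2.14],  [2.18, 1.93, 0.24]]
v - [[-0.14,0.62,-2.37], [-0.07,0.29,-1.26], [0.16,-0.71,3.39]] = [[-1.60, 1.35, 1.89],[-2.19, 0.09, 3.40],[2.02, 2.64, -3.15]]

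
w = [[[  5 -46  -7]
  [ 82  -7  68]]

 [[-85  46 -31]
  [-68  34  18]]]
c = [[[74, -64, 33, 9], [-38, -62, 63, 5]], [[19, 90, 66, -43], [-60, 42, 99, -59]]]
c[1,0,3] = -43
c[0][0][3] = 9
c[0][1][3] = 5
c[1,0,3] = -43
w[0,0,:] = [5, -46, -7]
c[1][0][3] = -43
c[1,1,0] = -60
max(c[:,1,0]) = -38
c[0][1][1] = -62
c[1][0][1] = 90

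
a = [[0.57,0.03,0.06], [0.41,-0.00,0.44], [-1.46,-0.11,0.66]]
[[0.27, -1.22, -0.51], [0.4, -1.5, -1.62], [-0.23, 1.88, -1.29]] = a @ [[0.29, -2.04, -0.55], [2.17, 0.95, -0.09], [0.65, -1.51, -3.18]]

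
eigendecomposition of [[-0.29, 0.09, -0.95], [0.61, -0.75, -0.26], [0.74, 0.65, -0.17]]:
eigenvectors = [[(-0.08+0.62j), -0.08-0.62j, (0.46+0j)], [0.16+0.34j, 0.16-0.34j, (-0.85+0j)], [(0.68+0j), (0.68-0j), 0.26+0.00j]]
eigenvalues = [(-0.11+0.99j), (-0.11-0.99j), (-1+0j)]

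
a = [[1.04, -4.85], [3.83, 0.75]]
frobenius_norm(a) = 6.31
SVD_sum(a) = [[1.18, -4.82], [0.04, -0.18]] + [[-0.14, -0.03], [3.79, 0.93]]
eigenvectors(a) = [[0.75+0.00j, (0.75-0j)], [0.02-0.66j, 0.02+0.66j]]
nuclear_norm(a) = 8.86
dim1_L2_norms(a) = [4.96, 3.9]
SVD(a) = [[-1.00, -0.04], [-0.04, 1.00]] @ diag([4.961535387489794, 3.901110944165329]) @ [[-0.24, 0.97], [0.97, 0.24]]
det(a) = 19.36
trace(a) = 1.79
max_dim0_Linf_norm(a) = 4.85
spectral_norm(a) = 4.96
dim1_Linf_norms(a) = [4.85, 3.83]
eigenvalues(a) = [(0.89+4.31j), (0.89-4.31j)]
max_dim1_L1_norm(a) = 5.89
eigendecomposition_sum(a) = [[(0.52+2.14j), (-2.42+0.5j)], [1.92-0.40j, 0.38+2.17j]] + [[0.52-2.14j,-2.42-0.50j], [1.92+0.40j,0.38-2.17j]]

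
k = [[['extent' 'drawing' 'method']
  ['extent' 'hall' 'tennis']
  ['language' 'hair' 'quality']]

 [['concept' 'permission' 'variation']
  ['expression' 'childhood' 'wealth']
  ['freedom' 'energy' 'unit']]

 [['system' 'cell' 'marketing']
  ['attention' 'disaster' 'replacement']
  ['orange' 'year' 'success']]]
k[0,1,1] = 'hall'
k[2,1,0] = 'attention'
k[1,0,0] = 'concept'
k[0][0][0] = 'extent'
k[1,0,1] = 'permission'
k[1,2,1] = 'energy'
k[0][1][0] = 'extent'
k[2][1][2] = 'replacement'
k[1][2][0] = 'freedom'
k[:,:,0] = [['extent', 'extent', 'language'], ['concept', 'expression', 'freedom'], ['system', 'attention', 'orange']]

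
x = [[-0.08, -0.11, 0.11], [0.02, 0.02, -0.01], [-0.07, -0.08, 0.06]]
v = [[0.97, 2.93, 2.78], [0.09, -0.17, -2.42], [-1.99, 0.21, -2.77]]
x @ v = [[-0.31,-0.19,-0.26], [0.04,0.05,0.03], [-0.19,-0.18,-0.17]]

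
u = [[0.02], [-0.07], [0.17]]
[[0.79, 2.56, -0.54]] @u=[[-0.26]]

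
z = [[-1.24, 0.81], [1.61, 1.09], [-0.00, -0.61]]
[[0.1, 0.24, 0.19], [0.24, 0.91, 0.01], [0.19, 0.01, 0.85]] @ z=[[0.26, 0.23], [1.17, 1.18], [-0.22, -0.35]]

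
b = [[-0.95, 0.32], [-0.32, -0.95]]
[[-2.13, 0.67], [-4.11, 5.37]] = b @ [[3.32, -2.34], [3.21, -4.86]]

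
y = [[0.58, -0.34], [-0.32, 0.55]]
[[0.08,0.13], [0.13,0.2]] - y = [[-0.5, 0.47], [0.45, -0.35]]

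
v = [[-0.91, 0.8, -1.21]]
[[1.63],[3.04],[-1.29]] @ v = [[-1.48,1.3,-1.97], [-2.77,2.43,-3.68], [1.17,-1.03,1.56]]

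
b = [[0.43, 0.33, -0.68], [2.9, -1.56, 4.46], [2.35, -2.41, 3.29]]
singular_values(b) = [7.23, 0.92, 0.75]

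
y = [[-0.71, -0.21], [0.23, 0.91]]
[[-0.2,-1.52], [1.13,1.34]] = y @ [[-0.1,1.84], [1.27,1.01]]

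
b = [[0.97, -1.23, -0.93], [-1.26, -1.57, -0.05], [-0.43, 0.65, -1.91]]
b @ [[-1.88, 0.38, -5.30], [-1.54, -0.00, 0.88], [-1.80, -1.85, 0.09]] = [[1.74, 2.09, -6.31], [4.88, -0.39, 5.29], [3.25, 3.37, 2.68]]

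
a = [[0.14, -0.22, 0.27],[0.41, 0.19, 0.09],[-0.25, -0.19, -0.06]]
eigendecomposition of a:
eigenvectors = [[0.04+0.63j,(0.04-0.63j),-0.45+0.00j], [(0.64+0j),(0.64-0j),0.52+0.00j], [(-0.43+0.1j),(-0.43-0.1j),0.73+0.00j]]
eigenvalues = [(0.16+0.41j), (0.16-0.41j), (-0.04+0j)]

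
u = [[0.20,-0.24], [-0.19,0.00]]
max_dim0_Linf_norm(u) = 0.24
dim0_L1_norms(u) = [0.39, 0.24]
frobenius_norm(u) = 0.37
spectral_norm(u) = 0.34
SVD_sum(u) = [[0.24, -0.2],[-0.11, 0.09]] + [[-0.04, -0.04], [-0.08, -0.09]]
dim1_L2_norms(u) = [0.31, 0.19]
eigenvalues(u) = [0.34, -0.14]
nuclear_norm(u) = 0.47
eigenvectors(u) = [[0.87, 0.58], [-0.49, 0.81]]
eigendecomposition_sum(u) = [[0.24,-0.17],  [-0.14,0.10]] + [[-0.04,  -0.07], [-0.05,  -0.10]]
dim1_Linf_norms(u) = [0.24, 0.19]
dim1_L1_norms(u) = [0.44, 0.19]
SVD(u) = [[-0.90, 0.43], [0.43, 0.9]] @ diag([0.340195754668029, 0.13404047338714603]) @ [[-0.77, 0.64], [-0.64, -0.77]]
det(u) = -0.05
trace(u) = 0.20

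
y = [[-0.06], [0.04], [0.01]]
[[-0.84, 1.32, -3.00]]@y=[[0.07]]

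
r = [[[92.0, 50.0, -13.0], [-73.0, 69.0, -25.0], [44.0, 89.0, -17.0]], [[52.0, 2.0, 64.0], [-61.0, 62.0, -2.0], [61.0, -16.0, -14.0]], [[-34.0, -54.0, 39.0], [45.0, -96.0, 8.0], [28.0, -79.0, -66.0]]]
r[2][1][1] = -96.0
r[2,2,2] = -66.0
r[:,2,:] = [[44.0, 89.0, -17.0], [61.0, -16.0, -14.0], [28.0, -79.0, -66.0]]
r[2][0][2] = 39.0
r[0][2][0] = 44.0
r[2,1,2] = 8.0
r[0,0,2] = -13.0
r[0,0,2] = -13.0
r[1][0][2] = 64.0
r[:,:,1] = [[50.0, 69.0, 89.0], [2.0, 62.0, -16.0], [-54.0, -96.0, -79.0]]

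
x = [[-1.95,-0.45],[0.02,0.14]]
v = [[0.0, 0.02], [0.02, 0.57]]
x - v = [[-1.95, -0.47], [0.0, -0.43]]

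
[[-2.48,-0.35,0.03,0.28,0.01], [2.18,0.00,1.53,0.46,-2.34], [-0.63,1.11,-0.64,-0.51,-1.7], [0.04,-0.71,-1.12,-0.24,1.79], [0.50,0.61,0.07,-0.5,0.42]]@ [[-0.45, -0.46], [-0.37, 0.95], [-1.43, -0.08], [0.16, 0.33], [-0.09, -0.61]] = [[1.25, 0.89],[-2.88, 0.45],[0.86, 2.26],[1.65, -1.77],[-0.67, -0.08]]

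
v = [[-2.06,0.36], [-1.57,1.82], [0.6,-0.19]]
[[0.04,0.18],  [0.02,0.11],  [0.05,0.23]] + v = [[-2.02, 0.54], [-1.55, 1.93], [0.65, 0.04]]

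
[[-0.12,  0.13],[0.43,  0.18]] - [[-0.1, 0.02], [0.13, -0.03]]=[[-0.02, 0.11], [0.3, 0.21]]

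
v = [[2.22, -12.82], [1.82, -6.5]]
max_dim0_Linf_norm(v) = 12.82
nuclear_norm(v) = 15.25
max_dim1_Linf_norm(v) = 12.82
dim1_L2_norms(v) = [13.01, 6.75]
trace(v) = -4.28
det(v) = 8.90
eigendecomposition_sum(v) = [[(1.11+3.28j), (-6.41-6.6j)], [0.91+0.94j, -3.25-1.20j]] + [[1.11-3.28j, -6.41+6.60j], [(0.91-0.94j), -3.25+1.20j]]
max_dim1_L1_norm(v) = 15.04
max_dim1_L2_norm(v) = 13.01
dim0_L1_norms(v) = [4.04, 19.32]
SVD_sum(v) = [[2.49, -12.77], [1.29, -6.60]] + [[-0.27,  -0.05], [0.53,  0.10]]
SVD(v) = [[-0.89, -0.46], [-0.46, 0.89]] @ diag([14.64491987270381, 0.6078831483805448]) @ [[-0.19, 0.98],[0.98, 0.19]]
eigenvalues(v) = [(-2.14+2.08j), (-2.14-2.08j)]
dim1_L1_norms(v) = [15.04, 8.32]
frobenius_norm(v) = 14.66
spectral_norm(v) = 14.64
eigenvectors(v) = [[0.94+0.00j, (0.94-0j)], [(0.32-0.15j), (0.32+0.15j)]]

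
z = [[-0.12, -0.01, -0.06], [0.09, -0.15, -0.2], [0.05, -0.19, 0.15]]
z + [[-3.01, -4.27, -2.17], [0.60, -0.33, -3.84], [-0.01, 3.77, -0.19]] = [[-3.13, -4.28, -2.23], [0.69, -0.48, -4.04], [0.04, 3.58, -0.04]]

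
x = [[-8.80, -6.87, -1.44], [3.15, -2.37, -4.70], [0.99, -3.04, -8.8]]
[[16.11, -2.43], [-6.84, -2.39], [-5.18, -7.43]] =x @ [[-1.65, 0.47], [-0.34, -0.47], [0.52, 1.06]]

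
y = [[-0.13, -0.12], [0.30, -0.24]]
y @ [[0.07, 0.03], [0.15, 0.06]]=[[-0.03, -0.01], [-0.01, -0.01]]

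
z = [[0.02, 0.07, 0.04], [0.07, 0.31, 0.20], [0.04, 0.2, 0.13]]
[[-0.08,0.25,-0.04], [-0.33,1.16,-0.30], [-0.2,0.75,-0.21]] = z @ [[-2.10, -0.42, 2.16], [0.17, 2.83, 0.55], [-1.19, 1.56, -3.13]]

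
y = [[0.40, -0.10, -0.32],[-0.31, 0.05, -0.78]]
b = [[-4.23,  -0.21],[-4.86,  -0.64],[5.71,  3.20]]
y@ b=[[-3.03, -1.04], [-3.39, -2.46]]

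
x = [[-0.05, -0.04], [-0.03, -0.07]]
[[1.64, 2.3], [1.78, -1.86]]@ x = [[-0.15, -0.23],[-0.03, 0.06]]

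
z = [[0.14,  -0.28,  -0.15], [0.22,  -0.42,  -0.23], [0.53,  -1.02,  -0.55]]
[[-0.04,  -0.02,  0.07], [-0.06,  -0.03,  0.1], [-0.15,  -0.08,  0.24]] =z @ [[0.01,-0.03,0.04], [0.01,-0.05,-0.22], [0.26,0.21,0.01]]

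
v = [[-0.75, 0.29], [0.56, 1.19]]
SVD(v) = [[-0.07,1.00], [1.0,0.07]] @ diag([1.3171389640944378, 0.8009025841288256]) @ [[0.46, 0.89], [-0.89, 0.46]]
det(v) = -1.05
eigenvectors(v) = [[-0.96, -0.14], [0.27, -0.99]]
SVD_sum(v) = [[-0.04, -0.08], [0.61, 1.16]] + [[-0.71, 0.37], [-0.05, 0.03]]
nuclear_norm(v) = 2.12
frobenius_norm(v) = 1.54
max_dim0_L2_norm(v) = 1.22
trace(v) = 0.44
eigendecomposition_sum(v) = [[-0.8, 0.11], [0.22, -0.03]] + [[0.05, 0.18], [0.34, 1.22]]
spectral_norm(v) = 1.32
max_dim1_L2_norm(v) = 1.32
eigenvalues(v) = [-0.83, 1.27]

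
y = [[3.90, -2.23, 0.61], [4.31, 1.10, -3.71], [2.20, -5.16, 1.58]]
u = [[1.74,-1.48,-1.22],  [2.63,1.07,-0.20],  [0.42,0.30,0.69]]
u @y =[[-2.28, 0.79, 4.62], [14.43, -3.66, -2.68], [4.45, -4.17, 0.23]]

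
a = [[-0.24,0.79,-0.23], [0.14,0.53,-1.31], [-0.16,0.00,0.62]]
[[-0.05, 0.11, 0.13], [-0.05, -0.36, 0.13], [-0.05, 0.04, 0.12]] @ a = [[0.01, 0.02, -0.05],[-0.06, -0.23, 0.56],[-0.0, -0.02, 0.03]]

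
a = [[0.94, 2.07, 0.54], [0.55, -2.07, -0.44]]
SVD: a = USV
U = [[-0.74, 0.68],[0.68, 0.74]]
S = [3.02, 1.05]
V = [[-0.11, -0.97, -0.23],[0.99, -0.12, 0.04]]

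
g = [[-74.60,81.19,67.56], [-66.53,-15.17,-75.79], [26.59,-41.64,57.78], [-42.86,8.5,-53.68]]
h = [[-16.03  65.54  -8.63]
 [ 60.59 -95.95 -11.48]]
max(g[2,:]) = 57.78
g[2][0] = 26.59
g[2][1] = -41.64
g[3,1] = 8.5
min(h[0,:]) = -16.03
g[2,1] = -41.64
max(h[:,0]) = 60.59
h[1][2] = -11.48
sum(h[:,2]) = -20.11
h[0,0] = -16.03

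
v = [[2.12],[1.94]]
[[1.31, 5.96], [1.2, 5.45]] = v@[[0.62, 2.81]]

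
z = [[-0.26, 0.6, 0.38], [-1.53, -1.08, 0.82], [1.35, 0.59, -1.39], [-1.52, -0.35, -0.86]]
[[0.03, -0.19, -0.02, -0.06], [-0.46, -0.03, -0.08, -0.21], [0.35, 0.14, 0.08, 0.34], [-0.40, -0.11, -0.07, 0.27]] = z @ [[0.22, 0.15, 0.05, -0.04], [0.13, -0.22, 0.00, 0.05], [0.02, -0.05, -0.01, -0.26]]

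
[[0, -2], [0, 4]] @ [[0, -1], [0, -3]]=[[0, 6], [0, -12]]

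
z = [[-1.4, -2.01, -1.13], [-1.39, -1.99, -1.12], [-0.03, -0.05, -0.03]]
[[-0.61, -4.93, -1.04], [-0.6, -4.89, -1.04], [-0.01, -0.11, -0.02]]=z@[[0.33, 2.68, 0.57], [0.06, 0.49, 0.1], [0.02, 0.17, 0.04]]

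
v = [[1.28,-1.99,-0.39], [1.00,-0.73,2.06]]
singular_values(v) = [2.77, 1.96]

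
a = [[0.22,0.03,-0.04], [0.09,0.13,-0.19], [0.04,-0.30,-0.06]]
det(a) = -0.013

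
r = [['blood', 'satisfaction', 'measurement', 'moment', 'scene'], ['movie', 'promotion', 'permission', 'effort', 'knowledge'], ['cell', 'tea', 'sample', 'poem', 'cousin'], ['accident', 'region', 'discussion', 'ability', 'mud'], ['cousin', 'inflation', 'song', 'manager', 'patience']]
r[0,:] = ['blood', 'satisfaction', 'measurement', 'moment', 'scene']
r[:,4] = ['scene', 'knowledge', 'cousin', 'mud', 'patience']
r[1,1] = 'promotion'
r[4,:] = ['cousin', 'inflation', 'song', 'manager', 'patience']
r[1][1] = 'promotion'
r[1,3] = 'effort'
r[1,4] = 'knowledge'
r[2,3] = 'poem'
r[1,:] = ['movie', 'promotion', 'permission', 'effort', 'knowledge']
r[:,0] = ['blood', 'movie', 'cell', 'accident', 'cousin']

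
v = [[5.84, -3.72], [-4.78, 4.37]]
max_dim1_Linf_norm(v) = 5.84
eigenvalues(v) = [9.39, 0.82]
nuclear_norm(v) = 10.26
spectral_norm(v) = 9.45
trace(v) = 10.21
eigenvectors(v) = [[0.72, 0.60], [-0.69, 0.8]]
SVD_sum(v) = [[5.5, -4.17], [-5.14, 3.89]] + [[0.34, 0.45],  [0.36, 0.48]]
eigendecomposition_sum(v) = [[5.5, -4.08], [-5.24, 3.89]] + [[0.34,0.36], [0.46,0.48]]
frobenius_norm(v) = 9.48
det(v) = 7.74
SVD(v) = [[-0.73, 0.68], [0.68, 0.73]] @ diag([9.445526145381042, 0.8193508631368874]) @ [[-0.8,0.6], [0.6,0.80]]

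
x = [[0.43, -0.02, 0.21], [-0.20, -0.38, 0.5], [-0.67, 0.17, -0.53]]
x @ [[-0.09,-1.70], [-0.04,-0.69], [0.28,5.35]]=[[0.02, 0.41],  [0.17, 3.28],  [-0.09, -1.81]]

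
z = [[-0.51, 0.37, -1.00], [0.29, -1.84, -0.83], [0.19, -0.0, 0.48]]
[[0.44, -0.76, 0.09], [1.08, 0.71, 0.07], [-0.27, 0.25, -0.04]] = z @ [[-0.23, 0.05, 0.11], [-0.41, -0.61, 0.04], [-0.47, 0.51, -0.13]]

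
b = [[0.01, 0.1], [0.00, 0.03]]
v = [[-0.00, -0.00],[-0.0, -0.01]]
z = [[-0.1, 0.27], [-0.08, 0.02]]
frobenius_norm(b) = 0.10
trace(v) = -0.01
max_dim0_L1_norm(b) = 0.13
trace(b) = 0.04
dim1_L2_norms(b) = [0.1, 0.03]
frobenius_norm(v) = 0.01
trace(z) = -0.08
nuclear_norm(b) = 0.11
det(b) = 0.00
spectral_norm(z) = 0.29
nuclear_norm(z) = 0.36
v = z @ b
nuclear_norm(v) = 0.01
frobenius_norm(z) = 0.30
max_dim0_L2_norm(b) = 0.1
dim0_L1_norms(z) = [0.18, 0.29]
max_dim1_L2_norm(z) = 0.29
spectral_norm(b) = 0.10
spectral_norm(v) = 0.01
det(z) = 0.02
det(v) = 0.00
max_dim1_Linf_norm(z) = 0.27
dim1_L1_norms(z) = [0.37, 0.1]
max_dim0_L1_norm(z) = 0.29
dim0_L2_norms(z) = [0.13, 0.27]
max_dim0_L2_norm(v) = 0.01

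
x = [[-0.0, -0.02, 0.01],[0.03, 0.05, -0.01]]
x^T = [[-0.00, 0.03], [-0.02, 0.05], [0.01, -0.01]]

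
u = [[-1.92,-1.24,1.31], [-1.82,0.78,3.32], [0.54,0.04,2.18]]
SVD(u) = [[-0.44, 0.78, 0.45], [-0.82, -0.15, -0.55], [-0.36, -0.61, 0.71]] @ diag([4.623169551208104, 2.068885982831163, 1.129120937201587]) @ [[0.46, -0.02, -0.89],[-0.75, -0.54, -0.38],[0.46, -0.84, 0.27]]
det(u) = -10.80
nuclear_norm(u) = 7.82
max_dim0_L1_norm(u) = 6.81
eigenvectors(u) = [[(0.85+0j), (0.23-0.06j), 0.23+0.06j], [0.52+0.00j, -0.94+0.00j, -0.94-0.00j], [-0.10+0.00j, -0.20-0.12j, -0.20+0.12j]]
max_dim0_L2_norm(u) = 4.18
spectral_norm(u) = 4.62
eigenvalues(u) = [(-2.82+0j), (1.93+0.31j), (1.93-0.31j)]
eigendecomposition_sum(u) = [[(-2.23+0j),(-0.78-0j),(1.1+0j)], [(-1.36+0j),-0.47-0.00j,(0.67+0j)], [0.25-0.00j,0.09+0.00j,-0.12-0.00j]] + [[0.15+0.36j, -0.23-0.26j, 0.11+1.76j],[(-0.23-1.52j), (0.63+1.24j), (1.33-6.84j)],[0.14-0.35j, (-0.02+0.34j), 1.15-1.29j]] + [[0.15-0.36j,-0.23+0.26j,(0.11-1.76j)],[(-0.23+1.52j),0.63-1.24j,1.33+6.84j],[0.14+0.35j,(-0.02-0.34j),1.15+1.29j]]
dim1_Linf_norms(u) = [1.92, 3.32, 2.18]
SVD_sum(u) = [[-0.93,0.05,1.79],[-1.76,0.09,3.37],[-0.78,0.04,1.49]] + [[-1.22, -0.86, -0.61], [0.23, 0.16, 0.11], [0.95, 0.67, 0.48]] + [[0.23, -0.43, 0.13], [-0.29, 0.52, -0.17], [0.37, -0.67, 0.21]]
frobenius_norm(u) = 5.19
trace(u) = 1.04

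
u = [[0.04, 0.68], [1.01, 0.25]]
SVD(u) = [[-0.29, -0.96], [-0.96, 0.29]] @ diag([1.0711575051659767, 0.631839852436201]) @ [[-0.91, -0.41], [0.41, -0.91]]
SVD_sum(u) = [[0.29, 0.13], [0.93, 0.42]] + [[-0.25, 0.55], [0.08, -0.17]]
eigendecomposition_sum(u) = [[-0.39,  0.28], [0.42,  -0.30]] + [[0.43, 0.4], [0.59, 0.55]]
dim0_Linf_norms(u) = [1.01, 0.68]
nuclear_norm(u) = 1.70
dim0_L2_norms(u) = [1.01, 0.72]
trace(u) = 0.29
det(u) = -0.68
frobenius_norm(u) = 1.24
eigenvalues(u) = [-0.69, 0.98]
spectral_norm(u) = 1.07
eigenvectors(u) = [[-0.68, -0.59],[0.73, -0.81]]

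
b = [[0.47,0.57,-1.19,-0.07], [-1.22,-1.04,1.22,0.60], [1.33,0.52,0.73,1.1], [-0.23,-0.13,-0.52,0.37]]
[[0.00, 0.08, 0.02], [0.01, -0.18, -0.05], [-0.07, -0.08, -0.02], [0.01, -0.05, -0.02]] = b @[[-0.01, -0.0, -0.00],[-0.03, 0.1, 0.03],[-0.02, -0.01, -0.00],[-0.02, -0.11, -0.03]]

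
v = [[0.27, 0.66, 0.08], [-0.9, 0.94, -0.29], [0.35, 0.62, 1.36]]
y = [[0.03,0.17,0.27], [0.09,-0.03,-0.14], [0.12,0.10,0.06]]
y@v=[[-0.05, 0.35, 0.32], [0.0, -0.06, -0.17], [-0.04, 0.21, 0.06]]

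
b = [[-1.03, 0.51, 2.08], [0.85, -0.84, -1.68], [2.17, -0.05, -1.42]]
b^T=[[-1.03,0.85,2.17], [0.51,-0.84,-0.05], [2.08,-1.68,-1.42]]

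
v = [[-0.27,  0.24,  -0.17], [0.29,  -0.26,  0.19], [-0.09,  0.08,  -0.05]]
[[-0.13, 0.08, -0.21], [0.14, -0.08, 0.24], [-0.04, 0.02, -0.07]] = v @ [[0.33, -0.08, 0.11], [-0.08, 0.12, -0.16], [0.11, -0.16, 0.85]]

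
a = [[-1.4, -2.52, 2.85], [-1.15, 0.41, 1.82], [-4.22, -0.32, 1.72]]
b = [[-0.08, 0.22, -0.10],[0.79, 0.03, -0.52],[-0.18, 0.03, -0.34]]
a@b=[[-2.39, -0.3, 0.48], [0.09, -0.19, -0.72], [-0.22, -0.89, 0.00]]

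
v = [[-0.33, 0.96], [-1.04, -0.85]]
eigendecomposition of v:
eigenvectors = [[(-0.18-0.67j), -0.18+0.67j], [0.72+0.00j, (0.72-0j)]]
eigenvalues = [(-0.59+0.96j), (-0.59-0.96j)]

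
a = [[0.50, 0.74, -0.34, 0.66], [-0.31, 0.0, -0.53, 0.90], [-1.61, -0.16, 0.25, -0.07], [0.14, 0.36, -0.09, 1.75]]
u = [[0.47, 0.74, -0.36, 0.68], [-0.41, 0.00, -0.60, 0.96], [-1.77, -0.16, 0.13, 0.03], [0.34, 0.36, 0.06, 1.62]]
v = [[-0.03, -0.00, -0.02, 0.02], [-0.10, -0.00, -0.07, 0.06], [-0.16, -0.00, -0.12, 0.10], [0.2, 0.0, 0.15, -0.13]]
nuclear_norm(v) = 0.39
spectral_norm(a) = 2.25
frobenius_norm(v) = 0.39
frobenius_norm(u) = 2.98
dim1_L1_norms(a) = [2.24, 1.74, 2.09, 2.34]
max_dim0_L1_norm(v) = 0.49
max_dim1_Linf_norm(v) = 0.2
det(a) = 0.96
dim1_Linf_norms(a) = [0.74, 0.9, 1.61, 1.75]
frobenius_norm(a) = 2.91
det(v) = 0.00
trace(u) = 2.22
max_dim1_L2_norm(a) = 1.79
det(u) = 1.25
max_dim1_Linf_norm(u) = 1.77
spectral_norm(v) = 0.39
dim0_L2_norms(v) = [0.28, 0.0, 0.21, 0.18]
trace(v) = -0.28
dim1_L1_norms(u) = [2.25, 1.97, 2.09, 2.38]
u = v + a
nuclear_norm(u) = 5.16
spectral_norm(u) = 2.20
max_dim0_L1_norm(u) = 3.29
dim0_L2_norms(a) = [1.72, 0.84, 0.68, 2.08]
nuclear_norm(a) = 4.95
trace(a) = 2.50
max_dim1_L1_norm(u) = 2.38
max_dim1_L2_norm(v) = 0.28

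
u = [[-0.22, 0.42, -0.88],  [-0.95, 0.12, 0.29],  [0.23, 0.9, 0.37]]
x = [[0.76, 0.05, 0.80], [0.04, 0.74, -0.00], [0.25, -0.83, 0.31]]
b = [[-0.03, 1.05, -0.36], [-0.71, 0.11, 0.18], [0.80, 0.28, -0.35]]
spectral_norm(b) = 1.25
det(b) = -0.00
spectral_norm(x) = 1.25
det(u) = 1.00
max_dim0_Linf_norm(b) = 1.05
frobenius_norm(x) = 1.62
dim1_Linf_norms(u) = [0.88, 0.95, 0.9]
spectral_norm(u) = 1.00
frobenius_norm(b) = 1.62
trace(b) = -0.27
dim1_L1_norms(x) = [1.61, 0.78, 1.39]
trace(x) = 1.81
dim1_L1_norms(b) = [1.44, 1.0, 1.43]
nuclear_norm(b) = 2.28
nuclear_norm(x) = 2.28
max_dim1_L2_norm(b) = 1.11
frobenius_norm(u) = 1.73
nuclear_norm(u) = 3.00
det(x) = -0.00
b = x @ u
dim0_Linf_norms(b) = [0.8, 1.05, 0.36]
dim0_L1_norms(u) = [1.4, 1.44, 1.54]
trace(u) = 0.27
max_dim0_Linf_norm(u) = 0.95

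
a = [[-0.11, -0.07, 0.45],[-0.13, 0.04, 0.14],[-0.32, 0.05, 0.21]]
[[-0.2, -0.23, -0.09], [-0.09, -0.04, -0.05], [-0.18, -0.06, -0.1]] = a @ [[0.35, -0.07, 0.18], [0.08, 0.35, -0.12], [-0.35, -0.47, -0.18]]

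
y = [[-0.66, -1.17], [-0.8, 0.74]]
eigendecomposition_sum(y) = [[-0.92, -0.57], [-0.39, -0.24]] + [[0.26, -0.6], [-0.41, 0.98]]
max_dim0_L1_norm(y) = 1.91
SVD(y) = [[-0.91, 0.40], [0.40, 0.91]] @ diag([1.3976726317425594, 1.0191227671276055]) @ [[0.20, 0.98],  [-0.98, 0.2]]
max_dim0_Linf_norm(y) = 1.17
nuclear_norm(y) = 2.42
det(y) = -1.42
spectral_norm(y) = 1.40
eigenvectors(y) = [[-0.92, 0.53],[-0.39, -0.85]]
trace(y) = 0.08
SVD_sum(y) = [[-0.26, -1.25], [0.11, 0.55]] + [[-0.4, 0.08], [-0.91, 0.19]]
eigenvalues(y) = [-1.15, 1.23]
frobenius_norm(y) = 1.73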